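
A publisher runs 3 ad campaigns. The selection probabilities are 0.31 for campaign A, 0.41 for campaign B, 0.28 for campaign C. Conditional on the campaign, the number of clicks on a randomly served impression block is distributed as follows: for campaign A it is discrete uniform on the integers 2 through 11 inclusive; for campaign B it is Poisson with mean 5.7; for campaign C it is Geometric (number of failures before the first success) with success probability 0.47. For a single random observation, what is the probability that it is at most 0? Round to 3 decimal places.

Conditional on each campaign, P(X ≤ 0): A: 0; B: 0.00334597; C: 0.47.
By total probability, P(X ≤ 0) = 0.31·0 + 0.41·0.00334597 + 0.28·0.47 = 0.132972.

0.133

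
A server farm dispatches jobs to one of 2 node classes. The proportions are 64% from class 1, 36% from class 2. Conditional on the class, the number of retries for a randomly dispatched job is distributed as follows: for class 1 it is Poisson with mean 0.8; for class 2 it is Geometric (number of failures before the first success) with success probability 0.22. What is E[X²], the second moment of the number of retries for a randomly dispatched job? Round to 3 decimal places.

11.249

For each component E[X²] = Var + (mean)², giving 1: 1.44; 2: 28.686.
Overall E[X²] = 0.64·1.44 + 0.36·28.686 = 11.2485.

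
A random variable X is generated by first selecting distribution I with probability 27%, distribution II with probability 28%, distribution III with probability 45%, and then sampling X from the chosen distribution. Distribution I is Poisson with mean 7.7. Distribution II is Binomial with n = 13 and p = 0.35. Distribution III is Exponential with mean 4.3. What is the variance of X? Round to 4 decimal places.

13.3902

Per component, I: μ=7.7, E[X²]=66.99; II: μ=4.55, E[X²]=23.66; III: μ=4.3, E[X²]=36.98.
E[X] = 0.27·7.7 + 0.28·4.55 + 0.45·4.3 = 5.288.
E[X²] = 0.27·66.99 + 0.28·23.66 + 0.45·36.98 = 41.3531.
Var(X) = E[X²] − (E[X])² = 41.3531 − 27.9629 = 13.3902.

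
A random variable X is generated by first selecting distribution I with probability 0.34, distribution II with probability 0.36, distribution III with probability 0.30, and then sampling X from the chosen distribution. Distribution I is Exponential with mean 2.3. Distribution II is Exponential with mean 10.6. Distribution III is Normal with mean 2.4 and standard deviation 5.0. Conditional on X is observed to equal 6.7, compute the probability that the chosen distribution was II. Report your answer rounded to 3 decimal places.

0.424

Likelihoods f(6.7 | ·): I: 0.0236131; II: 0.0501403; III: 0.0551236.
Posterior ∝ prior × likelihood. Numerator for II: 0.36·0.0501403 = 0.0180505.
Normalizing constant: 0.34·0.0236131 + 0.36·0.0501403 + 0.3·0.0551236 = 0.0426161.
P(II | observation) = 0.0180505 / 0.0426161 = 0.423561.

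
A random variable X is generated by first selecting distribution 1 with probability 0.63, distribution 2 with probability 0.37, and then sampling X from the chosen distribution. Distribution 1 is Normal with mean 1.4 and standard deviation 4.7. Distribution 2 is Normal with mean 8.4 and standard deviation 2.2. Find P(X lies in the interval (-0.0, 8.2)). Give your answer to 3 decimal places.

Conditional on each component, P(-0.0 < X < 8.2): 1: 0.543124; 2: 0.463715.
By total probability, P(-0.0 < X < 8.2) = 0.63·0.543124 + 0.37·0.463715 = 0.513743.

0.514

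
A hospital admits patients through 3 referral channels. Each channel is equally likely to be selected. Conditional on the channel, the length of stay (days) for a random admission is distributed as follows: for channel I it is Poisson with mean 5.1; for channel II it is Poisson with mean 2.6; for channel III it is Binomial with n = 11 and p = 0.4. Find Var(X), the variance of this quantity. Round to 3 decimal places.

4.556

Per component, I: μ=5.1, E[X²]=31.11; II: μ=2.6, E[X²]=9.36; III: μ=4.4, E[X²]=22.
E[X] = 0.333333·5.1 + 0.333333·2.6 + 0.333333·4.4 = 4.03333.
E[X²] = 0.333333·31.11 + 0.333333·9.36 + 0.333333·22 = 20.8233.
Var(X) = E[X²] − (E[X])² = 20.8233 − 16.2678 = 4.55556.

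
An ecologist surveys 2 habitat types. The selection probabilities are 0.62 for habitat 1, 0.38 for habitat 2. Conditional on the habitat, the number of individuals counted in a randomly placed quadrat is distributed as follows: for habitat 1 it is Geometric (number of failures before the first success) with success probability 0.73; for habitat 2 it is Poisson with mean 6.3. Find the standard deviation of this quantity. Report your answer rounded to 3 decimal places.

3.316

Per component, 1: μ=0.369863, E[X²]=0.64346; 2: μ=6.3, E[X²]=45.99.
E[X] = 0.62·0.369863 + 0.38·6.3 = 2.62332.
E[X²] = 0.62·0.64346 + 0.38·45.99 = 17.8751.
Var(X) = E[X²] − (E[X])² = 17.8751 − 6.88178 = 10.9934.
SD(X) = √10.9934 = 3.31562.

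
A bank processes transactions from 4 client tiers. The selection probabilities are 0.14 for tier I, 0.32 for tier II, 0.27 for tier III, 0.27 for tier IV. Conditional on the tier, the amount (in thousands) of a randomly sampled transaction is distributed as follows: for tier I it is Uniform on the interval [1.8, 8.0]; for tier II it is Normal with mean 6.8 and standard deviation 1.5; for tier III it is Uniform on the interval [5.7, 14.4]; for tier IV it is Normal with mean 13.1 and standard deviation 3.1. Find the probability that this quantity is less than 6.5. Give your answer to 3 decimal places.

0.270

Conditional on each tier, P(X < 6.5): I: 0.758065; II: 0.42074; III: 0.091954; IV: 0.0166258.
By total probability, P(X < 6.5) = 0.14·0.758065 + 0.32·0.42074 + 0.27·0.091954 + 0.27·0.0166258 = 0.270082.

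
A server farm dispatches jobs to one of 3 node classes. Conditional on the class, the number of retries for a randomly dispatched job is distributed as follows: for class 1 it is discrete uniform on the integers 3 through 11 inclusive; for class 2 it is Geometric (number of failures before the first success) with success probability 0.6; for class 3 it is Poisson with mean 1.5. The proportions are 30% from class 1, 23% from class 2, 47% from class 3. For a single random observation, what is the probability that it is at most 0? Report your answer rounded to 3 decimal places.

Conditional on each class, P(X ≤ 0): 1: 0; 2: 0.6; 3: 0.22313.
By total probability, P(X ≤ 0) = 0.3·0 + 0.23·0.6 + 0.47·0.22313 = 0.242871.

0.243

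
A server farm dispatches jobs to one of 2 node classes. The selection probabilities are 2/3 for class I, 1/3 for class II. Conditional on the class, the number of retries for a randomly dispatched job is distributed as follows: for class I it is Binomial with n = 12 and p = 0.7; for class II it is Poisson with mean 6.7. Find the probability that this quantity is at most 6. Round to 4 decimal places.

0.2437

Conditional on each class, P(X ≤ 6): I: 0.117849; II: 0.495297.
By total probability, P(X ≤ 6) = 0.666667·0.117849 + 0.333333·0.495297 = 0.243665.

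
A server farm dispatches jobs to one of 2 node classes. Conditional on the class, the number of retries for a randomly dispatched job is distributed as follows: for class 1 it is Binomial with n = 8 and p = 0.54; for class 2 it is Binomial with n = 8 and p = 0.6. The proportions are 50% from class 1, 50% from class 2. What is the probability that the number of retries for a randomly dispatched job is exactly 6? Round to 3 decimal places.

0.178

Conditional on each class, P(X = 6): 1: 0.146905; 2: 0.209019.
By total probability, P(X = 6) = 0.5·0.146905 + 0.5·0.209019 = 0.177962.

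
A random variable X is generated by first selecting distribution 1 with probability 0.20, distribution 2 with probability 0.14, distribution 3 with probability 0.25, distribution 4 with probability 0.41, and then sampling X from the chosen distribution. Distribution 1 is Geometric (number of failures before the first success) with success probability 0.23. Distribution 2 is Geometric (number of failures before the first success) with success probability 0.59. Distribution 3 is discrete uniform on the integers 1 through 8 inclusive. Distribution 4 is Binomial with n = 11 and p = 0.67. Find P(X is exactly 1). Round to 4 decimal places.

0.1006

Conditional on each component, P(X = 1): 1: 0.1771; 2: 0.2419; 3: 0.125; 4: 0.000112877.
By total probability, P(X = 1) = 0.2·0.1771 + 0.14·0.2419 + 0.25·0.125 + 0.41·0.000112877 = 0.100582.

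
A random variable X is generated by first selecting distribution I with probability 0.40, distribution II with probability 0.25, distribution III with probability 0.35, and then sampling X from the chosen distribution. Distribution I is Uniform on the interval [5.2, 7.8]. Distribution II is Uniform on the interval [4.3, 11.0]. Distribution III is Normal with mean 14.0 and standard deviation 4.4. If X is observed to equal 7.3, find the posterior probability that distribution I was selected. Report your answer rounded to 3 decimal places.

Likelihoods f(7.3 | ·): I: 0.384615; II: 0.149254; III: 0.0284419.
Posterior ∝ prior × likelihood. Numerator for I: 0.4·0.384615 = 0.153846.
Normalizing constant: 0.4·0.384615 + 0.25·0.149254 + 0.35·0.0284419 = 0.201114.
P(I | observation) = 0.153846 / 0.201114 = 0.764969.

0.765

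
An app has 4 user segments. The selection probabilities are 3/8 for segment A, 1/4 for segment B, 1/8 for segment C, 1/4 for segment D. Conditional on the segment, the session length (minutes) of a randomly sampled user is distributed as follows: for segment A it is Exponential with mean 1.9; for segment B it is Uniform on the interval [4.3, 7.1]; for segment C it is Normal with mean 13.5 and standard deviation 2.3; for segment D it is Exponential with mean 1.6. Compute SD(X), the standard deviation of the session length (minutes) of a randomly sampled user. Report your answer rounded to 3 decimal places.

4.227

Per component, A: μ=1.9, E[X²]=7.22; B: μ=5.7, E[X²]=33.1433; C: μ=13.5, E[X²]=187.54; D: μ=1.6, E[X²]=5.12.
E[X] = 0.375·1.9 + 0.25·5.7 + 0.125·13.5 + 0.25·1.6 = 4.225.
E[X²] = 0.375·7.22 + 0.25·33.1433 + 0.125·187.54 + 0.25·5.12 = 35.7158.
Var(X) = E[X²] − (E[X])² = 35.7158 − 17.8506 = 17.8652.
SD(X) = √17.8652 = 4.22673.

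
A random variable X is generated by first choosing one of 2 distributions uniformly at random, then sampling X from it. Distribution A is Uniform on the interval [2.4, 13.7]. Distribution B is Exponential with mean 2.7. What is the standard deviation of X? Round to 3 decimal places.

4.015

Per component, A: μ=8.05, E[X²]=75.4433; B: μ=2.7, E[X²]=14.58.
E[X] = 0.5·8.05 + 0.5·2.7 = 5.375.
E[X²] = 0.5·75.4433 + 0.5·14.58 = 45.0117.
Var(X) = E[X²] − (E[X])² = 45.0117 − 28.8906 = 16.121.
SD(X) = √16.121 = 4.0151.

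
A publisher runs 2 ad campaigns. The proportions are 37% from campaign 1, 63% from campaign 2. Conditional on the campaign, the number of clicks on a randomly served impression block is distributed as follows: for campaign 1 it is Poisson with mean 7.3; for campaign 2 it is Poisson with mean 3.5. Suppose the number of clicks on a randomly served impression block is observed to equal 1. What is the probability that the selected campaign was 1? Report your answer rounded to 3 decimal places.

Likelihoods P(X=1 | ·): 1: 0.00493143; 2: 0.105691.
Posterior ∝ prior × likelihood. Numerator for 1: 0.37·0.00493143 = 0.00182463.
Normalizing constant: 0.37·0.00493143 + 0.63·0.105691 = 0.0684099.
P(1 | observation) = 0.00182463 / 0.0684099 = 0.026672.

0.027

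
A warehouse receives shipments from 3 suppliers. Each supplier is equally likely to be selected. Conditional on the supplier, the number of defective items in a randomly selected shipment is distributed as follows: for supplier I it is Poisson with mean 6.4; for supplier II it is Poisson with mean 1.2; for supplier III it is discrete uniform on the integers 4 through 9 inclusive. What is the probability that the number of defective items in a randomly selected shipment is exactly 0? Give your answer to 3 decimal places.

0.101

Conditional on each supplier, P(X = 0): I: 0.00166156; II: 0.301194; III: 0.
By total probability, P(X = 0) = 0.333333·0.00166156 + 0.333333·0.301194 + 0.333333·0 = 0.100952.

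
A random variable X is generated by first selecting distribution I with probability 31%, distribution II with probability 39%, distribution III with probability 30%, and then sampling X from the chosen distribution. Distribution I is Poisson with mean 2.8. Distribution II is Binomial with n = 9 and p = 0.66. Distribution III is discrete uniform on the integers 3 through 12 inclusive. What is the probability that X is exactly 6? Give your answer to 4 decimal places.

0.1490

Conditional on each component, P(X = 6): I: 0.0406997; II: 0.272885; III: 0.1.
By total probability, P(X = 6) = 0.31·0.0406997 + 0.39·0.272885 + 0.3·0.1 = 0.149042.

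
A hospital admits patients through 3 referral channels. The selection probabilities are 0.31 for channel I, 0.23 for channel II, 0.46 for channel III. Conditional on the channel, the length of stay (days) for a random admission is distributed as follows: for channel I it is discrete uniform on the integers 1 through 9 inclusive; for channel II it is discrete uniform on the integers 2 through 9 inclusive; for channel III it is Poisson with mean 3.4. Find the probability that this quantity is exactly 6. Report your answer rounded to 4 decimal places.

Conditional on each channel, P(X = 6): I: 0.111111; II: 0.125; III: 0.0716044.
By total probability, P(X = 6) = 0.31·0.111111 + 0.23·0.125 + 0.46·0.0716044 = 0.0961325.

0.0961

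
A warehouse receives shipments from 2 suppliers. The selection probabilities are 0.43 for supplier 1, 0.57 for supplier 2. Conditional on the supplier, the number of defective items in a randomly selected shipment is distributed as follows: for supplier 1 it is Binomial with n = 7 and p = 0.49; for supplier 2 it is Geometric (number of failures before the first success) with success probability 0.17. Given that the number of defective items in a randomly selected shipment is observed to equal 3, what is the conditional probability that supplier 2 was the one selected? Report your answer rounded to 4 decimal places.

Likelihoods P(X=3 | ·): 1: 0.278572; 2: 0.0972038.
Posterior ∝ prior × likelihood. Numerator for 2: 0.57·0.0972038 = 0.0554062.
Normalizing constant: 0.43·0.278572 + 0.57·0.0972038 = 0.175192.
P(2 | observation) = 0.0554062 / 0.175192 = 0.31626.

0.3163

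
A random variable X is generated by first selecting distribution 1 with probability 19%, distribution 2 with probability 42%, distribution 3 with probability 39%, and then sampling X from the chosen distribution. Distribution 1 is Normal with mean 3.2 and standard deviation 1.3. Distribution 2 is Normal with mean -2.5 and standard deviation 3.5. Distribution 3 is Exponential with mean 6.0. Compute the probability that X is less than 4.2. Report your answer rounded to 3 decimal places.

0.753

Conditional on each component, P(X < 4.2): 1: 0.779122; 2: 0.972208; 3: 0.503415.
By total probability, P(X < 4.2) = 0.19·0.779122 + 0.42·0.972208 + 0.39·0.503415 = 0.752692.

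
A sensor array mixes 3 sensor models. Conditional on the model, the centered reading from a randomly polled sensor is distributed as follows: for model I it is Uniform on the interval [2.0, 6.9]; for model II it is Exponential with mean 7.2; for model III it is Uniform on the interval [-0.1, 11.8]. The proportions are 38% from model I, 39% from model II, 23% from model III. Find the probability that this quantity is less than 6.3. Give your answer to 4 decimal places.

Conditional on each model, P(X < 6.3): I: 0.877551; II: 0.583138; III: 0.537815.
By total probability, P(X < 6.3) = 0.38·0.877551 + 0.39·0.583138 + 0.23·0.537815 = 0.684591.

0.6846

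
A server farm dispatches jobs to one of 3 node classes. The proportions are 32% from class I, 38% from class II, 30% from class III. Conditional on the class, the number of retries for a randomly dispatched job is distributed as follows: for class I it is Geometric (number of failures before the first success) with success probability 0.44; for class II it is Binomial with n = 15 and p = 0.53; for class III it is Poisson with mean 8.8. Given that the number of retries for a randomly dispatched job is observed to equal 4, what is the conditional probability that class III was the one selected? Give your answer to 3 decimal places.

Likelihoods P(X=4 | ·): I: 0.0432718; II: 0.0266264; III: 0.0376641.
Posterior ∝ prior × likelihood. Numerator for III: 0.3·0.0376641 = 0.0112992.
Normalizing constant: 0.32·0.0432718 + 0.38·0.0266264 + 0.3·0.0376641 = 0.0352642.
P(III | observation) = 0.0112992 / 0.0352642 = 0.320416.

0.320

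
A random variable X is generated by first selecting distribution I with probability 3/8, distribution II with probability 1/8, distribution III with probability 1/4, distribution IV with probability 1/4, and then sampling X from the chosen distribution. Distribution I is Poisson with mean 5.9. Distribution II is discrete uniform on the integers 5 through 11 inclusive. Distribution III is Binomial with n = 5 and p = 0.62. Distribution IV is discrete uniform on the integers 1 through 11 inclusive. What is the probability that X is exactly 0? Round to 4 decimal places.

0.0030

Conditional on each component, P(X = 0): I: 0.00273944; II: 0; III: 0.00792352; IV: 0.
By total probability, P(X = 0) = 0.375·0.00273944 + 0.125·0 + 0.25·0.00792352 + 0.25·0 = 0.00300817.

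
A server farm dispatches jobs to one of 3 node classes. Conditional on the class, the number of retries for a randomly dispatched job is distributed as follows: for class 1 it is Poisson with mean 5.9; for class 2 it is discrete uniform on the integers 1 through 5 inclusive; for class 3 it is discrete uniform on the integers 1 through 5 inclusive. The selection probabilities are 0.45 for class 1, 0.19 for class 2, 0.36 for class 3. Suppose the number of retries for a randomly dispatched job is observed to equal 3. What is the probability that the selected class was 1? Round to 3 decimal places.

Likelihoods P(X=3 | ·): 1: 0.0937707; 2: 0.2; 3: 0.2.
Posterior ∝ prior × likelihood. Numerator for 1: 0.45·0.0937707 = 0.0421968.
Normalizing constant: 0.45·0.0937707 + 0.19·0.2 + 0.36·0.2 = 0.152197.
P(1 | observation) = 0.0421968 / 0.152197 = 0.277252.

0.277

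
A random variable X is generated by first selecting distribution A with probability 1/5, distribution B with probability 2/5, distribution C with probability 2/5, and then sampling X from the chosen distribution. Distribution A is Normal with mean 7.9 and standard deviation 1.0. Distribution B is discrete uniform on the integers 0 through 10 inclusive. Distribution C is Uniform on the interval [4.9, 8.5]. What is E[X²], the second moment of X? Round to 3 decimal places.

45.070

For each component E[X²] = Var + (mean)², giving A: 63.41; B: 35; C: 45.97.
Overall E[X²] = 0.2·63.41 + 0.4·35 + 0.4·45.97 = 45.07.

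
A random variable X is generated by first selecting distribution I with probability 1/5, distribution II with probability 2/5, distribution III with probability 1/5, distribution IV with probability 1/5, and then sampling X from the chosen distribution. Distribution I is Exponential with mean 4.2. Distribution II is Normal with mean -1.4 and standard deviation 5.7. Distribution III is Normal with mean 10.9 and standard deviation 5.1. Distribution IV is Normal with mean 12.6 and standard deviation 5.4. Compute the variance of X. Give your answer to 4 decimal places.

Per component, I: μ=4.2, E[X²]=35.28; II: μ=-1.4, E[X²]=34.45; III: μ=10.9, E[X²]=144.82; IV: μ=12.6, E[X²]=187.92.
E[X] = 0.2·4.2 + 0.4·-1.4 + 0.2·10.9 + 0.2·12.6 = 4.98.
E[X²] = 0.2·35.28 + 0.4·34.45 + 0.2·144.82 + 0.2·187.92 = 87.384.
Var(X) = E[X²] − (E[X])² = 87.384 − 24.8004 = 62.5836.

62.5836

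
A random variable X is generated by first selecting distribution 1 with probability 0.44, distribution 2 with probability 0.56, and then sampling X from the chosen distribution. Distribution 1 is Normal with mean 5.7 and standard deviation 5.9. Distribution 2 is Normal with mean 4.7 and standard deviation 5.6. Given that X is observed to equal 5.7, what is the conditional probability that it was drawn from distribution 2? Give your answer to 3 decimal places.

0.569

Likelihoods f(5.7 | ·): 1: 0.0676173; 2: 0.0701129.
Posterior ∝ prior × likelihood. Numerator for 2: 0.56·0.0701129 = 0.0392632.
Normalizing constant: 0.44·0.0676173 + 0.56·0.0701129 = 0.0690148.
P(2 | observation) = 0.0392632 / 0.0690148 = 0.56891.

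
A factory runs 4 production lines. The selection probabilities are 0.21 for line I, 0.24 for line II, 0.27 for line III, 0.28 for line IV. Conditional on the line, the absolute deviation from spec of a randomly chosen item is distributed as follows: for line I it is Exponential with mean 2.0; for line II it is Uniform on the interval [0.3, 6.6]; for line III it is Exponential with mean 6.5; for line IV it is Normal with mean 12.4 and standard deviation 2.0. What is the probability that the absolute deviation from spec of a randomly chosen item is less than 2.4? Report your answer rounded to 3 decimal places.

Conditional on each line, P(X < 2.4): I: 0.698806; II: 0.333333; III: 0.308734; IV: 2.86652e-07.
By total probability, P(X < 2.4) = 0.21·0.698806 + 0.24·0.333333 + 0.27·0.308734 + 0.28·2.86652e-07 = 0.310108.

0.310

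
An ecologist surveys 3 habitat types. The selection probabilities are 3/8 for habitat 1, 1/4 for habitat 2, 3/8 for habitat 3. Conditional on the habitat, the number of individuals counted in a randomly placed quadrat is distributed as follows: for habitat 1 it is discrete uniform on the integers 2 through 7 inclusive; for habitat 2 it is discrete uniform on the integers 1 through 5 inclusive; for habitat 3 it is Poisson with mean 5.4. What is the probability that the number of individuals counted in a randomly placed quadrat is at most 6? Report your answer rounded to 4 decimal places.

0.8256

Conditional on each habitat, P(X ≤ 6): 1: 0.833333; 2: 1; 3: 0.701671.
By total probability, P(X ≤ 6) = 0.375·0.833333 + 0.25·1 + 0.375·0.701671 = 0.825627.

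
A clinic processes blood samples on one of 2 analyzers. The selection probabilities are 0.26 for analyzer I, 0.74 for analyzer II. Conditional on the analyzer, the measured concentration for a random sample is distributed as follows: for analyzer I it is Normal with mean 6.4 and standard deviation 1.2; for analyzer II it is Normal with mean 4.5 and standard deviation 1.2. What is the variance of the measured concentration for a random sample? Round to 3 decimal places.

2.135

Per component, I: μ=6.4, E[X²]=42.4; II: μ=4.5, E[X²]=21.69.
E[X] = 0.26·6.4 + 0.74·4.5 = 4.994.
E[X²] = 0.26·42.4 + 0.74·21.69 = 27.0746.
Var(X) = E[X²] − (E[X])² = 27.0746 − 24.94 = 2.13456.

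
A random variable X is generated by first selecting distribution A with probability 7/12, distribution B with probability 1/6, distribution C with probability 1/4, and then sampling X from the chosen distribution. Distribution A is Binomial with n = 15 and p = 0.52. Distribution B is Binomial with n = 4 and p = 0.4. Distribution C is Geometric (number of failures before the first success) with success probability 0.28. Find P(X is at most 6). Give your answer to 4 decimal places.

0.5380

Conditional on each component, P(X ≤ 6): A: 0.250968; B: 1; C: 0.899694.
By total probability, P(X ≤ 6) = 0.583333·0.250968 + 0.166667·1 + 0.25·0.899694 = 0.537988.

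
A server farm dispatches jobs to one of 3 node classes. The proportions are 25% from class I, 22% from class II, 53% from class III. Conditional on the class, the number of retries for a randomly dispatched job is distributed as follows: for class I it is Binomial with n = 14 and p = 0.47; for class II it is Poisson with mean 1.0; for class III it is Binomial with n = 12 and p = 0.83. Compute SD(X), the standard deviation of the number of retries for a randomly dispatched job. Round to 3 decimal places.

Per component, I: μ=6.58, E[X²]=46.7838; II: μ=1, E[X²]=2; III: μ=9.96, E[X²]=100.895.
E[X] = 0.25·6.58 + 0.22·1 + 0.53·9.96 = 7.1438.
E[X²] = 0.25·46.7838 + 0.22·2 + 0.53·100.895 = 65.6102.
Var(X) = E[X²] − (E[X])² = 65.6102 − 51.0339 = 14.5763.
SD(X) = √14.5763 = 3.81789.

3.818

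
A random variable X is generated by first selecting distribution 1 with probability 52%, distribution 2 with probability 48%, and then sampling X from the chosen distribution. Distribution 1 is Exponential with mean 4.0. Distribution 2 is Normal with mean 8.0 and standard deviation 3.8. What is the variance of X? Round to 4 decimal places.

Per component, 1: μ=4, E[X²]=32; 2: μ=8, E[X²]=78.44.
E[X] = 0.52·4 + 0.48·8 = 5.92.
E[X²] = 0.52·32 + 0.48·78.44 = 54.2912.
Var(X) = E[X²] − (E[X])² = 54.2912 − 35.0464 = 19.2448.

19.2448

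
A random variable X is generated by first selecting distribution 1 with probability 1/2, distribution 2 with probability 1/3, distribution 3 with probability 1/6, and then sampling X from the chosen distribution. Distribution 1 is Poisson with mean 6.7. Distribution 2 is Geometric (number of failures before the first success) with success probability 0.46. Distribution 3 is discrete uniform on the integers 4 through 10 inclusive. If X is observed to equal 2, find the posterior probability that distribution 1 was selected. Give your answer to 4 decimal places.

Likelihoods P(X=2 | ·): 1: 0.0276278; 2: 0.134136; 3: 0.
Posterior ∝ prior × likelihood. Numerator for 1: 0.5·0.0276278 = 0.0138139.
Normalizing constant: 0.5·0.0276278 + 0.333333·0.134136 + 0.166667·0 = 0.0585259.
P(1 | observation) = 0.0138139 / 0.0585259 = 0.236031.

0.2360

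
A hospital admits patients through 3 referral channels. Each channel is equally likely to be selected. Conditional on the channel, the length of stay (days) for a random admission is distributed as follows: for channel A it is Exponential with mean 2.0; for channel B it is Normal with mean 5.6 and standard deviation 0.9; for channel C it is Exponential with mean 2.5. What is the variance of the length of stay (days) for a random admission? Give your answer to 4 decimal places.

6.2222

Per component, A: μ=2, E[X²]=8; B: μ=5.6, E[X²]=32.17; C: μ=2.5, E[X²]=12.5.
E[X] = 0.333333·2 + 0.333333·5.6 + 0.333333·2.5 = 3.36667.
E[X²] = 0.333333·8 + 0.333333·32.17 + 0.333333·12.5 = 17.5567.
Var(X) = E[X²] − (E[X])² = 17.5567 − 11.3344 = 6.22222.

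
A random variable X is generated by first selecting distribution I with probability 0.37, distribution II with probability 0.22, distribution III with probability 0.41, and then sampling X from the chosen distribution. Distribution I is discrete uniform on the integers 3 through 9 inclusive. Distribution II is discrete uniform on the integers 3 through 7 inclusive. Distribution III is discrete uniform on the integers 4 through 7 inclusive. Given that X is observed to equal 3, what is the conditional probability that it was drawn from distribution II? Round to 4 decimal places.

Likelihoods P(X=3 | ·): I: 0.142857; II: 0.2; III: 0.
Posterior ∝ prior × likelihood. Numerator for II: 0.22·0.2 = 0.044.
Normalizing constant: 0.37·0.142857 + 0.22·0.2 + 0.41·0 = 0.0968571.
P(II | observation) = 0.044 / 0.0968571 = 0.454277.

0.4543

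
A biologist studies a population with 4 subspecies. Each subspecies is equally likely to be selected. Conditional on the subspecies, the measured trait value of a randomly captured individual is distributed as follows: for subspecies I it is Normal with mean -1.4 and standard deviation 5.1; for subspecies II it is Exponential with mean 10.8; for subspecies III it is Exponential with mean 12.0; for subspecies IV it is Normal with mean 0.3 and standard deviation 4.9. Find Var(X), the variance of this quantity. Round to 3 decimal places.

113.907

Per component, I: μ=-1.4, E[X²]=27.97; II: μ=10.8, E[X²]=233.28; III: μ=12, E[X²]=288; IV: μ=0.3, E[X²]=24.1.
E[X] = 0.25·-1.4 + 0.25·10.8 + 0.25·12 + 0.25·0.3 = 5.425.
E[X²] = 0.25·27.97 + 0.25·233.28 + 0.25·288 + 0.25·24.1 = 143.338.
Var(X) = E[X²] − (E[X])² = 143.338 − 29.4306 = 113.907.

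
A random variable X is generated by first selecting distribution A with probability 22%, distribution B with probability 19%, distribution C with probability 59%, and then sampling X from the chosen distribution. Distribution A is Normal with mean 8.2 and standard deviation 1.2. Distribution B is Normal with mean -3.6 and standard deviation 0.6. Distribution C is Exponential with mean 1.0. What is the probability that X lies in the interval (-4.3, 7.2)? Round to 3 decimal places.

Conditional on each component, P(-4.3 < X < 7.2): A: 0.202328; B: 0.878327; C: 0.999253.
By total probability, P(-4.3 < X < 7.2) = 0.22·0.202328 + 0.19·0.878327 + 0.59·0.999253 = 0.800954.

0.801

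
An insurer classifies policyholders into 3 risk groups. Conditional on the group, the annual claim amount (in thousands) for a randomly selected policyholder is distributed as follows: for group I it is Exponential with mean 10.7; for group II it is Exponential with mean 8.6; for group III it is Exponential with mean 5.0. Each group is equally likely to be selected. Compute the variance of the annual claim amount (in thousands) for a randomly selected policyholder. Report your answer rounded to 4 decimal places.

Per component, I: μ=10.7, E[X²]=228.98; II: μ=8.6, E[X²]=147.92; III: μ=5, E[X²]=50.
E[X] = 0.333333·10.7 + 0.333333·8.6 + 0.333333·5 = 8.1.
E[X²] = 0.333333·228.98 + 0.333333·147.92 + 0.333333·50 = 142.3.
Var(X) = E[X²] − (E[X])² = 142.3 − 65.61 = 76.69.

76.6900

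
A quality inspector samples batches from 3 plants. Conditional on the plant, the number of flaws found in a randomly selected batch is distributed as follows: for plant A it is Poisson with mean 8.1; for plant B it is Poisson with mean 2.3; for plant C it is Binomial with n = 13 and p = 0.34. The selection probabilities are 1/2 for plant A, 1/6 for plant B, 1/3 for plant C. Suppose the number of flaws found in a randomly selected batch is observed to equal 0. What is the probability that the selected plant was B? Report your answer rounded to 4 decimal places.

Likelihoods P(X=0 | ·): A: 0.000303539; B: 0.100259; C: 0.00450891.
Posterior ∝ prior × likelihood. Numerator for B: 0.166667·0.100259 = 0.0167098.
Normalizing constant: 0.5·0.000303539 + 0.166667·0.100259 + 0.333333·0.00450891 = 0.0183645.
P(B | observation) = 0.0167098 / 0.0183645 = 0.909895.

0.9099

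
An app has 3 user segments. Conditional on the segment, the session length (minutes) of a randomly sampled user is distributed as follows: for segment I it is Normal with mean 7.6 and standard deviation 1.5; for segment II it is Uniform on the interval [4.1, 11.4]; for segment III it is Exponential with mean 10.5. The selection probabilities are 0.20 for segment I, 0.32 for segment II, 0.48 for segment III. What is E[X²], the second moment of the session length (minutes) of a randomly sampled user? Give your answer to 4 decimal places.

138.4831

For each component E[X²] = Var + (mean)², giving I: 60.01; II: 64.5033; III: 220.5.
Overall E[X²] = 0.2·60.01 + 0.32·64.5033 + 0.48·220.5 = 138.483.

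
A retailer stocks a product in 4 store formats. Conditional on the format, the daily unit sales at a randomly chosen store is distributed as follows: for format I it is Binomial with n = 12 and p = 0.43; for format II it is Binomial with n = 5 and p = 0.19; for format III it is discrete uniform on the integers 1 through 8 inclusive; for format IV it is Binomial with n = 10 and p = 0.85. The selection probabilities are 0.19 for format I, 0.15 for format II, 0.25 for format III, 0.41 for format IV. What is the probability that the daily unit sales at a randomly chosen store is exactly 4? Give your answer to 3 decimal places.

Conditional on each format, P(X = 4): I: 0.188572; II: 0.005278; III: 0.125; IV: 0.00124866.
By total probability, P(X = 4) = 0.19·0.188572 + 0.15·0.005278 + 0.25·0.125 + 0.41·0.00124866 = 0.0683824.

0.068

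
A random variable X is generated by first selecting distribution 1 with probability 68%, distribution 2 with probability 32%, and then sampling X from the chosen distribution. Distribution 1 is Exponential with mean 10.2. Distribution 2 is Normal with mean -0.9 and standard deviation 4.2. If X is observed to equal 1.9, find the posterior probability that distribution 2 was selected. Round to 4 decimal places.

Likelihoods f(1.9 | ·): 1: 0.081377; 2: 0.076059.
Posterior ∝ prior × likelihood. Numerator for 2: 0.32·0.076059 = 0.0243389.
Normalizing constant: 0.68·0.081377 + 0.32·0.076059 = 0.0796753.
P(2 | observation) = 0.0243389 / 0.0796753 = 0.305476.

0.3055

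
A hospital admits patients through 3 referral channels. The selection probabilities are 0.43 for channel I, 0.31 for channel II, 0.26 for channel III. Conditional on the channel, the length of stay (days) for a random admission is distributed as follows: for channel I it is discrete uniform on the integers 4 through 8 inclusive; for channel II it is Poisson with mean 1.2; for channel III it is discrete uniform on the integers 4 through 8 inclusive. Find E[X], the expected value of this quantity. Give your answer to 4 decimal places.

Component means — I: 6; II: 1.2; III: 6.
E[X] = 0.43·6 + 0.31·1.2 + 0.26·6 = 4.512.

4.5120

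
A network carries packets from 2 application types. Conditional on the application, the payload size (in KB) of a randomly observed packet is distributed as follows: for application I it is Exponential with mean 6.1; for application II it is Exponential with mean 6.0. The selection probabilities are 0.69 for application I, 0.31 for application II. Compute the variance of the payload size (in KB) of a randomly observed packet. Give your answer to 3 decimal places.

Per component, I: μ=6.1, E[X²]=74.42; II: μ=6, E[X²]=72.
E[X] = 0.69·6.1 + 0.31·6 = 6.069.
E[X²] = 0.69·74.42 + 0.31·72 = 73.6698.
Var(X) = E[X²] − (E[X])² = 73.6698 − 36.8328 = 36.837.

36.837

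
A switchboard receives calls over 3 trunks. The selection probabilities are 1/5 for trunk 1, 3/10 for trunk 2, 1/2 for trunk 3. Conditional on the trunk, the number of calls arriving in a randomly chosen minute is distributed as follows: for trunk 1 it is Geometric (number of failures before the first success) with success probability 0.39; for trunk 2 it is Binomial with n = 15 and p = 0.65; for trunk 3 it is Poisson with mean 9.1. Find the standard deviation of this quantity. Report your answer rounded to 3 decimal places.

4.017

Per component, 1: μ=1.5641, E[X²]=6.45694; 2: μ=9.75, E[X²]=98.475; 3: μ=9.1, E[X²]=91.91.
E[X] = 0.2·1.5641 + 0.3·9.75 + 0.5·9.1 = 7.78782.
E[X²] = 0.2·6.45694 + 0.3·98.475 + 0.5·91.91 = 76.7889.
Var(X) = E[X²] − (E[X])² = 76.7889 − 60.6501 = 16.1387.
SD(X) = √16.1387 = 4.0173.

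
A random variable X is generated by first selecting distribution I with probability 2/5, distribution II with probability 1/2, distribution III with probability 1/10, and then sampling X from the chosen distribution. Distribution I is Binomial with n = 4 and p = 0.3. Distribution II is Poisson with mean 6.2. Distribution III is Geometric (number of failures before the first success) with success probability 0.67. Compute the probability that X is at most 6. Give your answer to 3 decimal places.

0.787

Conditional on each component, P(X ≤ 6): I: 1; II: 0.574213; III: 0.999574.
By total probability, P(X ≤ 6) = 0.4·1 + 0.5·0.574213 + 0.1·0.999574 = 0.787064.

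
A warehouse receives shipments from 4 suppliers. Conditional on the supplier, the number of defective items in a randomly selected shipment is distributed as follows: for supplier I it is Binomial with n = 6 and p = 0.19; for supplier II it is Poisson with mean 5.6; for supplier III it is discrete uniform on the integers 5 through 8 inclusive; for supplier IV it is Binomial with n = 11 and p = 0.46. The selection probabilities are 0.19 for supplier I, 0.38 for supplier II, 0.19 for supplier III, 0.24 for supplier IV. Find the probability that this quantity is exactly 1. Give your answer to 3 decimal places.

0.086

Conditional on each supplier, P(X = 1): I: 0.397493; II: 0.020708; III: 0; IV: 0.0106681.
By total probability, P(X = 1) = 0.19·0.397493 + 0.38·0.020708 + 0.19·0 + 0.24·0.0106681 = 0.0859532.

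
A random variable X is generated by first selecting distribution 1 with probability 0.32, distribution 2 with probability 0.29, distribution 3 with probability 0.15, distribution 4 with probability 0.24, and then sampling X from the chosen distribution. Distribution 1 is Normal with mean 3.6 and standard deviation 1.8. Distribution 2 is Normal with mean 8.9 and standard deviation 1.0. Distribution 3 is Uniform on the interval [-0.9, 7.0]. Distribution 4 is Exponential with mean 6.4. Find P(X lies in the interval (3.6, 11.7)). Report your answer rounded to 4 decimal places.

0.6120

Conditional on each component, P(3.6 < X < 11.7): 1: 0.499997; 2: 0.997445; 3: 0.43038; 4: 0.409068.
By total probability, P(3.6 < X < 11.7) = 0.32·0.499997 + 0.29·0.997445 + 0.15·0.43038 + 0.24·0.409068 = 0.611991.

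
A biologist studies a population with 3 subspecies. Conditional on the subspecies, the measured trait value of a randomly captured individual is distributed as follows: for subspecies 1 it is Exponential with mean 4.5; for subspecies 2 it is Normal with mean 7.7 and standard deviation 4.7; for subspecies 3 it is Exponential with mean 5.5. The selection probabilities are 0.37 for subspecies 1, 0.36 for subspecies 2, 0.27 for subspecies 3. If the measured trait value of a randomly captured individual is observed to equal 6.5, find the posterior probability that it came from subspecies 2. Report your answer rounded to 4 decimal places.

0.4619

Likelihoods f(6.5 | ·): 1: 0.0524171; 2: 0.0821593; 3: 0.0557674.
Posterior ∝ prior × likelihood. Numerator for 2: 0.36·0.0821593 = 0.0295774.
Normalizing constant: 0.37·0.0524171 + 0.36·0.0821593 + 0.27·0.0557674 = 0.0640289.
P(2 | observation) = 0.0295774 / 0.0640289 = 0.461938.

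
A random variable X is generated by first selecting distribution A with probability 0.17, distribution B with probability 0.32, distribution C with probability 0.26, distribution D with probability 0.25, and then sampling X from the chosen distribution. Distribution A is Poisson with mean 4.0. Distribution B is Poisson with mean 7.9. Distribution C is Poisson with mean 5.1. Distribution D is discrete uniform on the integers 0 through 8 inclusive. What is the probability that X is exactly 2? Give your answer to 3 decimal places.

Conditional on each component, P(X = 2): A: 0.146525; B: 0.0115691; C: 0.0792882; D: 0.111111.
By total probability, P(X = 2) = 0.17·0.146525 + 0.32·0.0115691 + 0.26·0.0792882 + 0.25·0.111111 = 0.0770041.

0.077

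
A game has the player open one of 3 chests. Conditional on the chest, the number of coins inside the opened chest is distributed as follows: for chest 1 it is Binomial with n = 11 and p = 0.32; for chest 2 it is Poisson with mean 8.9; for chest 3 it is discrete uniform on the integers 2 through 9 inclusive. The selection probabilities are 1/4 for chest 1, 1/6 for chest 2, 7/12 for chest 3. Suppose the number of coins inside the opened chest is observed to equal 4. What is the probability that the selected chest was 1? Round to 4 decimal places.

0.4245

Likelihoods P(X=4 | ·): 1: 0.232636; 2: 0.0356556; 3: 0.125.
Posterior ∝ prior × likelihood. Numerator for 1: 0.25·0.232636 = 0.0581589.
Normalizing constant: 0.25·0.232636 + 0.166667·0.0356556 + 0.583333·0.125 = 0.137018.
P(1 | observation) = 0.0581589 / 0.137018 = 0.424461.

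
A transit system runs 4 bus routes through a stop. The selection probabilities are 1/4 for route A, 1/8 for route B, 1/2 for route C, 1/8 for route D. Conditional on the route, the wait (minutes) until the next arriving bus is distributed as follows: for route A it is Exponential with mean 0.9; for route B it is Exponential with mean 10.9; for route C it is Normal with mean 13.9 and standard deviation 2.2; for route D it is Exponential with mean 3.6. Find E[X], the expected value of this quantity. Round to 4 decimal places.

8.9875

Component means — A: 0.9; B: 10.9; C: 13.9; D: 3.6.
E[X] = 0.25·0.9 + 0.125·10.9 + 0.5·13.9 + 0.125·3.6 = 8.9875.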